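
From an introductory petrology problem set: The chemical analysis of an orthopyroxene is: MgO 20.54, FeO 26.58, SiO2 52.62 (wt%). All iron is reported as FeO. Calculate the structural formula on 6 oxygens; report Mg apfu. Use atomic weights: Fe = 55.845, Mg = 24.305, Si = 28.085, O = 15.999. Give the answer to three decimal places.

MgO: 20.54/40.304 = 0.50963 mol → 0.50963 mol Mg, 0.50963 mol O.
FeO: 26.58/71.844 = 0.36997 mol → 0.36997 mol Fe, 0.36997 mol O.
SiO2: 52.62/60.083 = 0.87579 mol → 0.87579 mol Si, 1.75158 mol O.
Total oxygen = 2.63118 mol. Normalization factor = 6/2.63118 = 2.28035.
Mg per 6 O = 0.50963 × 2.28035 = 1.162.

1.162 Mg apfu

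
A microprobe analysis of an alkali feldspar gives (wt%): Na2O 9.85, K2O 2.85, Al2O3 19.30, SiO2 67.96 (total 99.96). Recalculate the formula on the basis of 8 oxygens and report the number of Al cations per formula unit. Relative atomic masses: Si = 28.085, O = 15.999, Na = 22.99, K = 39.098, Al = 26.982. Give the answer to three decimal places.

1.003 Al apfu

Na2O (M=61.979): mol = 0.15892; Na = 0.31784, O = 0.15892.
K2O (M=94.195): mol = 0.03026; K = 0.06052, O = 0.03026.
Al2O3 (M=101.961): mol = 0.18929; Al = 0.37858, O = 0.56787.
SiO2 (M=60.083): mol = 1.13110; Si = 1.13110, O = 2.26220.
ΣO = 3.01925; factor = 8/ΣO = 2.64966.
Al apfu = 0.37858 × 2.64966 = 1.003.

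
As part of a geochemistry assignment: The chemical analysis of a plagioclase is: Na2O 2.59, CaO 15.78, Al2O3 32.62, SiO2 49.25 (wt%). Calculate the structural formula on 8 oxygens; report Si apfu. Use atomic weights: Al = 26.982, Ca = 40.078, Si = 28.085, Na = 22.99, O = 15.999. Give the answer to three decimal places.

Na2O (M=61.979): mol = 0.04179; Na = 0.08358, O = 0.04179.
CaO (M=56.077): mol = 0.28140; Ca = 0.28140, O = 0.28140.
Al2O3 (M=101.961): mol = 0.31993; Al = 0.63986, O = 0.95979.
SiO2 (M=60.083): mol = 0.81970; Si = 0.81970, O = 1.63940.
ΣO = 2.92238; factor = 8/ΣO = 2.73749.
Si apfu = 0.81970 × 2.73749 = 2.244.

2.244 Si apfu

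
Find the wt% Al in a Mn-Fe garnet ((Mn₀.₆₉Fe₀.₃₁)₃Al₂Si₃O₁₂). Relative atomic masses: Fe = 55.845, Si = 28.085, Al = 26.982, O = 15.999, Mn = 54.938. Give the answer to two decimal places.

10.88 weight percent

Formula mass = 2.07·54.938 + 0.93·55.845 + 2·26.982 + 3·28.085 + 12·15.999 = 495.865 g/mol, of which 53.964 g is Al.
So Al makes up 53.964/495.865 = 0.1088 of the mass, i.e. 10.88%.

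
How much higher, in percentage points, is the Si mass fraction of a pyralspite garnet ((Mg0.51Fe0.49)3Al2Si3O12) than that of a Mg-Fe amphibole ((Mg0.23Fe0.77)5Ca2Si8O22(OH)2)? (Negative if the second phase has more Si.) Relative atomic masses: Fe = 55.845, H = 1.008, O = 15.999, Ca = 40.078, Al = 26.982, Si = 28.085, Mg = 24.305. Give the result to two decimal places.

Si in (Mg0.51Fe0.49)3Al2Si3O12: molar mass 449.486 g/mol; 3×28.085 = 84.255 g → 18.74 wt%.
Si in (Mg0.23Fe0.77)5Ca2Si8O22(OH)2: molar mass 933.782 g/mol; 8×28.085 = 224.680 g → 24.06 wt%.
Difference = 18.74 − 24.06 = -5.32 percentage points.

-5.32 percentage points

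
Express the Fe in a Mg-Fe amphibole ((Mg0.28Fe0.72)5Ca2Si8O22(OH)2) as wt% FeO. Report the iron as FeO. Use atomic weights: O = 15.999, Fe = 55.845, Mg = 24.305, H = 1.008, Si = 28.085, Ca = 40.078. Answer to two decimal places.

Molar mass of (Mg0.28Fe0.72)5Ca2Si8O22(OH)2 = 1.40·24.305 + 3.60·55.845 + 2·40.078 + 8·28.085 + 24·15.999 + 2·1.008 = 925.897 g/mol.
Each formula unit contains 3.60 Fe, equivalent to 3.60/1 = 3.6000 mol FeO.
M(FeO) = 1×55.845 + 1×15.999 = 71.844 g/mol.
Mass of FeO per formula unit = 3.6000 × 71.844 = 258.638 g.
FeO wt% = 258.638 / 925.897 × 100 = 27.93%.

27.93 wt%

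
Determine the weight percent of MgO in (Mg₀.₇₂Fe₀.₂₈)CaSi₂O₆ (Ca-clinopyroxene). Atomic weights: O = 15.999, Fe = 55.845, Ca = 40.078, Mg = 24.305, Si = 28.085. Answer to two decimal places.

Formula mass = 225.378 g/mol.
0.72 Mg → 0.7200 mol MgO per formula unit; M(MgO) = 40.304, so MgO mass = 29.019 g.
29.019/225.378 × 100 = 12.88 wt%.

12.88 wt%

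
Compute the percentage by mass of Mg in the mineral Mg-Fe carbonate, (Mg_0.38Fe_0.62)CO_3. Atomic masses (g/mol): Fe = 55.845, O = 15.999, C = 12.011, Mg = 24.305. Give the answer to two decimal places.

M((Mg_0.38Fe_0.62)CO_3) = 103.868 g/mol.
Mg contributes 0.38 × 24.305 = 9.236 g per mole.
9.236/103.868 = 0.0889 → 8.89%.

8.89 mass %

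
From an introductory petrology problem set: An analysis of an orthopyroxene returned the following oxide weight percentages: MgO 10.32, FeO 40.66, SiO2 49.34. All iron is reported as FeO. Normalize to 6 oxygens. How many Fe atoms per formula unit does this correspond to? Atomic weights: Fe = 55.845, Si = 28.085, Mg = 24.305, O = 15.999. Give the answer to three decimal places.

10.32 wt% MgO ÷ 40.304 g/mol = 0.25605 mol, giving 0.25605 Mg and 0.25605 O.
40.66 wt% FeO ÷ 71.844 g/mol = 0.56595 mol, giving 0.56595 Fe and 0.56595 O.
49.34 wt% SiO2 ÷ 60.083 g/mol = 0.82120 mol, giving 0.82120 Si and 1.64240 O.
Oxygen sums to 2.46440; scaling by 6/2.46440 = 2.43467 puts the formula on 6 O.
Fe: 0.56595 × 2.43467 = 1.378 atoms per formula unit.

1.378 Fe apfu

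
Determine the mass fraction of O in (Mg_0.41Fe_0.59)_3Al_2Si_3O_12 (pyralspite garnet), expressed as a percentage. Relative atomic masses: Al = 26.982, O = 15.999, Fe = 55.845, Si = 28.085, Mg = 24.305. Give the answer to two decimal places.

Molar mass of (Mg_0.41Fe_0.59)_3Al_2Si_3O_12: 1.23*24.305 + 1.77*55.845 + 2*26.982 + 3*28.085 + 12*15.999 = 458.948 g/mol.
Mass of O per formula unit: 12 × 15.999 = 191.988 g.
Weight fraction O = 191.988 / 458.948 = 0.4183.

41.83 weight percent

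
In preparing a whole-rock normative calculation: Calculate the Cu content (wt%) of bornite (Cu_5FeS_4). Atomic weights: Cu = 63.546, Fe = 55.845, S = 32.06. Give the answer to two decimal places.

63.32 wt%

Formula mass = 5×63.546 + 1×55.845 + 4×32.06 = 501.815 g/mol, of which 317.730 g is Cu.
So Cu makes up 317.730/501.815 = 0.6332 of the mass, i.e. 63.32%.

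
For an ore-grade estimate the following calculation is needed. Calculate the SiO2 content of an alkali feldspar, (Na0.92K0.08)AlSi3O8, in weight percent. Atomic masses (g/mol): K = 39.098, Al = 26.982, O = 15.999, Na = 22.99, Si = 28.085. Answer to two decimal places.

Formula mass = 263.508 g/mol.
3 Si → 3.0000 mol SiO2 per formula unit; M(SiO2) = 60.083, so SiO2 mass = 180.249 g.
180.249/263.508 × 100 = 68.40 wt%.

68.40 wt%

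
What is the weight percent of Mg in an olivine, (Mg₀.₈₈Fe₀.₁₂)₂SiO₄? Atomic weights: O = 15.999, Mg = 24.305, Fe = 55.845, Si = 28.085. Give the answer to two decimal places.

Molar mass of (Mg₀.₈₈Fe₀.₁₂)₂SiO₄: 1.76·24.305 + 0.24·55.845 + 1·28.085 + 4·15.999 = 148.261 g/mol.
Mass of Mg per formula unit: 1.76 × 24.305 = 42.777 g.
Weight fraction Mg = 42.777 / 148.261 = 0.2885.

28.85 weight percent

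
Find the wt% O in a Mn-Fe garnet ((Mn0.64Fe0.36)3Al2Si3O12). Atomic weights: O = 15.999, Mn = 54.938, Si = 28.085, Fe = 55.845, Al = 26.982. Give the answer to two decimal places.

Molar mass of (Mn0.64Fe0.36)3Al2Si3O12: 1.92*54.938 + 1.08*55.845 + 2*26.982 + 3*28.085 + 12*15.999 = 496.001 g/mol.
Mass of O per formula unit: 12 × 15.999 = 191.988 g.
Weight fraction O = 191.988 / 496.001 = 0.3871.

38.71 mass %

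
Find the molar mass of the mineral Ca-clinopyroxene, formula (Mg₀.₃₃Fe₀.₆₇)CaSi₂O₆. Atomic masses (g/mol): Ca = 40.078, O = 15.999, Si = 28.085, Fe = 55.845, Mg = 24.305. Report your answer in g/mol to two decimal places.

237.68 g/mol

The formula mass is the sum 0.33*24.305 + 0.67*55.845 + 1*40.078 + 2*28.085 + 6*15.999.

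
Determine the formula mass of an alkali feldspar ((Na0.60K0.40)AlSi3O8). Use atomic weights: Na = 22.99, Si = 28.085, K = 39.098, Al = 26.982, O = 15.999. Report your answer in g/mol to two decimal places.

268.66 g/mol

Na: 0.60 × 22.99 = 13.7940
K: 0.40 × 39.098 = 15.6392
Al: 1 × 26.982 = 26.9820
Si: 3 × 28.085 = 84.2550
O: 8 × 15.999 = 127.9920
Summing the contributions gives the formula mass.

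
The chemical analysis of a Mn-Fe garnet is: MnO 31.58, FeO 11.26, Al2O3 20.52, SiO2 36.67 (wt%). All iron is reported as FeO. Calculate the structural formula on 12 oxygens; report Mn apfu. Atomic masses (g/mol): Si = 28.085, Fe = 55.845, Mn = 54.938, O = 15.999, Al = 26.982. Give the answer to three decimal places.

2.202 Mn apfu

MnO: 31.58/70.937 = 0.44518 mol → 0.44518 mol Mn, 0.44518 mol O.
FeO: 11.26/71.844 = 0.15673 mol → 0.15673 mol Fe, 0.15673 mol O.
Al2O3: 20.52/101.961 = 0.20125 mol → 0.40250 mol Al, 0.60375 mol O.
SiO2: 36.67/60.083 = 0.61032 mol → 0.61032 mol Si, 1.22064 mol O.
Total oxygen = 2.42630 mol. Normalization factor = 12/2.42630 = 4.94580.
Mn per 12 O = 0.44518 × 4.94580 = 2.202.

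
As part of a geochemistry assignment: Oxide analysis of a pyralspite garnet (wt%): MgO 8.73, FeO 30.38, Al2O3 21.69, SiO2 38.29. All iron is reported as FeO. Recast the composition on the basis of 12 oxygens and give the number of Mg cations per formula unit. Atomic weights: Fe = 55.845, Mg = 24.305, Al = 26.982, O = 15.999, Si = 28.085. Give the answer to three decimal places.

1.018 Mg apfu

MgO (M=40.304): mol = 0.21660; Mg = 0.21660, O = 0.21660.
FeO (M=71.844): mol = 0.42286; Fe = 0.42286, O = 0.42286.
Al2O3 (M=101.961): mol = 0.21273; Al = 0.42546, O = 0.63819.
SiO2 (M=60.083): mol = 0.63729; Si = 0.63729, O = 1.27458.
ΣO = 2.55223; factor = 12/ΣO = 4.70177.
Mg apfu = 0.21660 × 4.70177 = 1.018.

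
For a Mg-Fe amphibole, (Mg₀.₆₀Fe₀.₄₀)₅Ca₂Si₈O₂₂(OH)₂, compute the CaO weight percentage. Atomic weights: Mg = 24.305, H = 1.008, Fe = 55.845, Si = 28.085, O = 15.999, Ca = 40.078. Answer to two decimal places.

12.81 wt%

M((Mg₀.₆₀Fe₀.₄₀)₅Ca₂Si₈O₂₂(OH)₂) = 875.433 g/mol; M(CaO) = 56.077 g/mol.
Moles CaO per formula unit = 2 Ca ÷ 1 = 2.0000.
CaO fraction = (2.0000 × 56.077) / 875.433 = 112.154/875.433 = 0.1281.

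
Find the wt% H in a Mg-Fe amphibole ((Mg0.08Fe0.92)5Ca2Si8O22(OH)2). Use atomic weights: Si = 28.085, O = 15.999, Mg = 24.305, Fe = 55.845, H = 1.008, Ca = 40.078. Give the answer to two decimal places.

M((Mg0.08Fe0.92)5Ca2Si8O22(OH)2) = 957.437 g/mol.
H contributes 2 × 1.008 = 2.016 g per mole.
2.016/957.437 = 0.0021 → 0.21%.

0.21 weight percent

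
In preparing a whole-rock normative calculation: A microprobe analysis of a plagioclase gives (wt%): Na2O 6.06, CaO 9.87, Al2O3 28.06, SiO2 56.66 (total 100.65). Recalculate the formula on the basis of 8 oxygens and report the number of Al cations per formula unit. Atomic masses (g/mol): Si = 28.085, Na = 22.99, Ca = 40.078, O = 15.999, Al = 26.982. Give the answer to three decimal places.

1.475 Al apfu

Na2O (M=61.979): mol = 0.09778; Na = 0.19556, O = 0.09778.
CaO (M=56.077): mol = 0.17601; Ca = 0.17601, O = 0.17601.
Al2O3 (M=101.961): mol = 0.27520; Al = 0.55040, O = 0.82560.
SiO2 (M=60.083): mol = 0.94303; Si = 0.94303, O = 1.88606.
ΣO = 2.98545; factor = 8/ΣO = 2.67966.
Al apfu = 0.55040 × 2.67966 = 1.475.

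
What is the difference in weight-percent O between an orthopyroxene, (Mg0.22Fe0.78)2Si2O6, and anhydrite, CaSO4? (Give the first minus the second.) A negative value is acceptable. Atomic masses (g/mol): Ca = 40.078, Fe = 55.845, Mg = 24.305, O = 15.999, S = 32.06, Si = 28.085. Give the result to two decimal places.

-8.61 percentage points

M((Mg0.22Fe0.78)2Si2O6) = 249.976 g/mol, so wt% O = 95.994/249.976 × 100 = 38.40%.
M(CaSO4) = 136.134 g/mol, so wt% O = 63.996/136.134 × 100 = 47.01%.
38.40 − 47.01 = -8.61 pp.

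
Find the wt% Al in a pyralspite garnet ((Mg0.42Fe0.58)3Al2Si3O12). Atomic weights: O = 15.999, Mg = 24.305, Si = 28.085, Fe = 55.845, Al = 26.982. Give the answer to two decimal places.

11.78 weight percent

M((Mg0.42Fe0.58)3Al2Si3O12) = 458.002 g/mol.
Al contributes 2 × 26.982 = 53.964 g per mole.
53.964/458.002 = 0.1178 → 11.78%.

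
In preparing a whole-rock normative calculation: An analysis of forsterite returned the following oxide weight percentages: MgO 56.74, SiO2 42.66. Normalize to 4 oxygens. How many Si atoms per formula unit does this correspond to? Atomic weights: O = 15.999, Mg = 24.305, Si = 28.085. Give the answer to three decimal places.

1.004 Si apfu

MgO: 56.74/40.304 = 1.40780 mol → 1.40780 mol Mg, 1.40780 mol O.
SiO2: 42.66/60.083 = 0.71002 mol → 0.71002 mol Si, 1.42004 mol O.
Total oxygen = 2.82784 mol. Normalization factor = 4/2.82784 = 1.41451.
Si per 4 O = 0.71002 × 1.41451 = 1.004.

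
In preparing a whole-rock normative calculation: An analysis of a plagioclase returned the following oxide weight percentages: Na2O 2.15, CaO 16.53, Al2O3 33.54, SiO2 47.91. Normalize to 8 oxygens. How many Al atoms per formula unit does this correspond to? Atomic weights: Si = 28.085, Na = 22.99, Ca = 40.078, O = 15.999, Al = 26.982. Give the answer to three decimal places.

1.808 Al apfu

Na2O (M=61.979): mol = 0.03469; Na = 0.06938, O = 0.03469.
CaO (M=56.077): mol = 0.29477; Ca = 0.29477, O = 0.29477.
Al2O3 (M=101.961): mol = 0.32895; Al = 0.65790, O = 0.98685.
SiO2 (M=60.083): mol = 0.79740; Si = 0.79740, O = 1.59480.
ΣO = 2.91111; factor = 8/ΣO = 2.74809.
Al apfu = 0.65790 × 2.74809 = 1.808.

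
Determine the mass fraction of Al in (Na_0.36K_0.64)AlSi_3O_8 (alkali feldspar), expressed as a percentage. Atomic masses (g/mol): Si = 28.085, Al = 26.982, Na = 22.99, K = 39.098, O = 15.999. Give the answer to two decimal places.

9.90 weight percent

Formula mass = 0.36×22.99 + 0.64×39.098 + 1×26.982 + 3×28.085 + 8×15.999 = 272.528 g/mol, of which 26.982 g is Al.
So Al makes up 26.982/272.528 = 0.0990 of the mass, i.e. 9.90%.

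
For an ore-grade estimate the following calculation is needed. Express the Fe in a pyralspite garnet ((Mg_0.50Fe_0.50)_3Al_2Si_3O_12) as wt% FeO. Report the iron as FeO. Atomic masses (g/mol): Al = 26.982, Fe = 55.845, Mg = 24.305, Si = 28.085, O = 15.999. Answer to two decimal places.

Molar mass of (Mg_0.50Fe_0.50)_3Al_2Si_3O_12 = 1.50×24.305 + 1.50×55.845 + 2×26.982 + 3×28.085 + 12×15.999 = 450.432 g/mol.
Each formula unit contains 1.50 Fe, equivalent to 1.50/1 = 1.5000 mol FeO.
M(FeO) = 1×55.845 + 1×15.999 = 71.844 g/mol.
Mass of FeO per formula unit = 1.5000 × 71.844 = 107.766 g.
FeO wt% = 107.766 / 450.432 × 100 = 23.93%.

23.93 wt%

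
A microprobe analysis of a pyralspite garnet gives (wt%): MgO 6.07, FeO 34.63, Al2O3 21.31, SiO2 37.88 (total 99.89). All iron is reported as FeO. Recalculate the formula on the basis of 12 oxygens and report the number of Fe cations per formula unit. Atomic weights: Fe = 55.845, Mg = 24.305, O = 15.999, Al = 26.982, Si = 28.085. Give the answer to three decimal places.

2.295 Fe apfu

MgO (M=40.304): mol = 0.15061; Mg = 0.15061, O = 0.15061.
FeO (M=71.844): mol = 0.48202; Fe = 0.48202, O = 0.48202.
Al2O3 (M=101.961): mol = 0.20900; Al = 0.41800, O = 0.62700.
SiO2 (M=60.083): mol = 0.63046; Si = 0.63046, O = 1.26092.
ΣO = 2.52055; factor = 12/ΣO = 4.76087.
Fe apfu = 0.48202 × 4.76087 = 2.295.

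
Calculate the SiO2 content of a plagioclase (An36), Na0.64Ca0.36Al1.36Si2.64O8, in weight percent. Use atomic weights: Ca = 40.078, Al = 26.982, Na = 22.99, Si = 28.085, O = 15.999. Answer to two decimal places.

59.19 wt%

Formula mass = 267.974 g/mol.
2.64 Si → 2.6400 mol SiO2 per formula unit; M(SiO2) = 60.083, so SiO2 mass = 158.619 g.
158.619/267.974 × 100 = 59.19 wt%.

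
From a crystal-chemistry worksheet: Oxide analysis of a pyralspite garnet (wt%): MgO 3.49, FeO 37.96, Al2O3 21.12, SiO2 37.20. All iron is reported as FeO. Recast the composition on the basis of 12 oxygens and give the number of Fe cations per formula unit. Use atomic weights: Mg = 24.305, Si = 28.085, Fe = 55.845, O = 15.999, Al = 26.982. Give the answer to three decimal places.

2.562 Fe apfu

MgO: 3.49/40.304 = 0.08659 mol → 0.08659 mol Mg, 0.08659 mol O.
FeO: 37.96/71.844 = 0.52837 mol → 0.52837 mol Fe, 0.52837 mol O.
Al2O3: 21.12/101.961 = 0.20714 mol → 0.41428 mol Al, 0.62142 mol O.
SiO2: 37.20/60.083 = 0.61914 mol → 0.61914 mol Si, 1.23828 mol O.
Total oxygen = 2.47466 mol. Normalization factor = 12/2.47466 = 4.84915.
Fe per 12 O = 0.52837 × 4.84915 = 2.562.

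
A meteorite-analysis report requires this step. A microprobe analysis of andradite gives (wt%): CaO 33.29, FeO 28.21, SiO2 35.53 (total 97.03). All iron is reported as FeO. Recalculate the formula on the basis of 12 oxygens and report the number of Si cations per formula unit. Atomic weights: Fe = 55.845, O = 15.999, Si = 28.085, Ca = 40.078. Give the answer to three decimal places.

CaO: 33.29/56.077 = 0.59365 mol → 0.59365 mol Ca, 0.59365 mol O.
FeO: 28.21/71.844 = 0.39266 mol → 0.39266 mol Fe, 0.39266 mol O.
SiO2: 35.53/60.083 = 0.59135 mol → 0.59135 mol Si, 1.18270 mol O.
Total oxygen = 2.16901 mol. Normalization factor = 12/2.16901 = 5.53248.
Si per 12 O = 0.59135 × 5.53248 = 3.272.

3.272 Si apfu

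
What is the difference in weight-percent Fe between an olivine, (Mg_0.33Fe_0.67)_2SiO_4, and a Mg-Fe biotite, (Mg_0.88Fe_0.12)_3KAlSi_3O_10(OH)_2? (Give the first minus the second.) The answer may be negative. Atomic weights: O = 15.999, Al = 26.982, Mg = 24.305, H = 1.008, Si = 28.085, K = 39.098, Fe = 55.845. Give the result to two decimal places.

First mineral: 74.832 g Fe in 182.955 g formula = 40.90 wt% Fe.
Second mineral: 20.104 g Fe in 428.608 g formula = 4.69 wt% Fe.
40.90% − 4.69% gives a difference of 36.21 percentage points.

36.21 percentage points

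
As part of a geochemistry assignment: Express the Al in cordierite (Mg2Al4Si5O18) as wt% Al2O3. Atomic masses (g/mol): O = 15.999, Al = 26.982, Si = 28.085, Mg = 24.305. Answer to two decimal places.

Formula mass = 584.945 g/mol.
4 Al → 2.0000 mol Al2O3 per formula unit; M(Al2O3) = 101.961, so Al2O3 mass = 203.922 g.
203.922/584.945 × 100 = 34.86 wt%.

34.86 wt%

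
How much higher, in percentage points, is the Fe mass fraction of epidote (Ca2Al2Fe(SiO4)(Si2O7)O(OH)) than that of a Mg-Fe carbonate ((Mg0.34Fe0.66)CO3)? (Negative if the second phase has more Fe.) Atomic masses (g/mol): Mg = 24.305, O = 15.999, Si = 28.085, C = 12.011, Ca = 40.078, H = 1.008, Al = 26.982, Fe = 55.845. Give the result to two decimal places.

Fe in Ca2Al2Fe(SiO4)(Si2O7)O(OH): molar mass 483.215 g/mol; 1×55.845 = 55.845 g → 11.56 wt%.
Fe in (Mg0.34Fe0.66)CO3: molar mass 105.129 g/mol; 0.66×55.845 = 36.858 g → 35.06 wt%.
Difference = 11.56 − 35.06 = -23.50 percentage points.

-23.50 percentage points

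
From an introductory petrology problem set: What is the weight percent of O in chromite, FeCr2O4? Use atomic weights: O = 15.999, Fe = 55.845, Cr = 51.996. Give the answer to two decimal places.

Formula mass = 1×55.845 + 2×51.996 + 4×15.999 = 223.833 g/mol, of which 63.996 g is O.
So O makes up 63.996/223.833 = 0.2859 of the mass, i.e. 28.59%.

28.59 weight percent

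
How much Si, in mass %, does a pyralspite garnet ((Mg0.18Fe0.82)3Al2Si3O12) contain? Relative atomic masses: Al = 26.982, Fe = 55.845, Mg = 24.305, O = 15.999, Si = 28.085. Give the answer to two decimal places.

M((Mg0.18Fe0.82)3Al2Si3O12) = 480.710 g/mol.
Si contributes 3 × 28.085 = 84.255 g per mole.
84.255/480.710 = 0.1753 → 17.53%.

17.53 mass %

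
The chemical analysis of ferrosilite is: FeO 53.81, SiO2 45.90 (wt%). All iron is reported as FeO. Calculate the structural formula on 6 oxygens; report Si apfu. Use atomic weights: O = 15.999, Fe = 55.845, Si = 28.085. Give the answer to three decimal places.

2.013 Si apfu

FeO: 53.81/71.844 = 0.74898 mol → 0.74898 mol Fe, 0.74898 mol O.
SiO2: 45.90/60.083 = 0.76394 mol → 0.76394 mol Si, 1.52788 mol O.
Total oxygen = 2.27686 mol. Normalization factor = 6/2.27686 = 2.63521.
Si per 6 O = 0.76394 × 2.63521 = 2.013.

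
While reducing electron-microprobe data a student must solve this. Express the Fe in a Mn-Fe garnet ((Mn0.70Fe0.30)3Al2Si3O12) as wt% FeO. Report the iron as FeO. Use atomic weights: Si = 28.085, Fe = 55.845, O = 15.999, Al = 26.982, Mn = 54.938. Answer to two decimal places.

13.04 wt%

M((Mn0.70Fe0.30)3Al2Si3O12) = 495.837 g/mol; M(FeO) = 71.844 g/mol.
Moles FeO per formula unit = 0.90 Fe ÷ 1 = 0.9000.
FeO fraction = (0.9000 × 71.844) / 495.837 = 64.660/495.837 = 0.1304.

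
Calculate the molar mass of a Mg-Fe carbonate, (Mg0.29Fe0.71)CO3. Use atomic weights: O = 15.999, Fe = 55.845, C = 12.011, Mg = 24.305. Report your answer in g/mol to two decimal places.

M = 0.29×24.305 + 0.71×55.845 + 1×12.011 + 3×15.999

106.71 g/mol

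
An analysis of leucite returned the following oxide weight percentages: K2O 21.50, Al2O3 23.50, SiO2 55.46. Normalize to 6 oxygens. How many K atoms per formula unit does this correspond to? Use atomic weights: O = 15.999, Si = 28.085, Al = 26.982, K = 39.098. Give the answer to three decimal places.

0.990 K apfu

21.50 wt% K2O ÷ 94.195 g/mol = 0.22825 mol, giving 0.45650 K and 0.22825 O.
23.50 wt% Al2O3 ÷ 101.961 g/mol = 0.23048 mol, giving 0.46096 Al and 0.69144 O.
55.46 wt% SiO2 ÷ 60.083 g/mol = 0.92306 mol, giving 0.92306 Si and 1.84612 O.
Oxygen sums to 2.76581; scaling by 6/2.76581 = 2.16935 puts the formula on 6 O.
K: 0.45650 × 2.16935 = 0.990 atoms per formula unit.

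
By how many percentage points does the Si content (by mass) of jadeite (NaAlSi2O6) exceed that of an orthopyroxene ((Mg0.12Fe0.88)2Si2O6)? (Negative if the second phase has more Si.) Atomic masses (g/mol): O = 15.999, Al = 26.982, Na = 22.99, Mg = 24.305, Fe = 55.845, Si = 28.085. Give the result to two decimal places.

Si in NaAlSi2O6: molar mass 202.136 g/mol; 2×28.085 = 56.170 g → 27.79 wt%.
Si in (Mg0.12Fe0.88)2Si2O6: molar mass 256.284 g/mol; 2×28.085 = 56.170 g → 21.92 wt%.
Difference = 27.79 − 21.92 = 5.87 percentage points.

5.87 percentage points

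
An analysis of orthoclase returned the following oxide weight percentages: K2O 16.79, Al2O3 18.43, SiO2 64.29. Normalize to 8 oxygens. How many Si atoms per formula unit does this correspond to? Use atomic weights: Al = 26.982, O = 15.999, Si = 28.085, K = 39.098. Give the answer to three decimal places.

K2O (M=94.195): mol = 0.17825; K = 0.35650, O = 0.17825.
Al2O3 (M=101.961): mol = 0.18076; Al = 0.36152, O = 0.54228.
SiO2 (M=60.083): mol = 1.07002; Si = 1.07002, O = 2.14004.
ΣO = 2.86057; factor = 8/ΣO = 2.79665.
Si apfu = 1.07002 × 2.79665 = 2.992.

2.992 Si apfu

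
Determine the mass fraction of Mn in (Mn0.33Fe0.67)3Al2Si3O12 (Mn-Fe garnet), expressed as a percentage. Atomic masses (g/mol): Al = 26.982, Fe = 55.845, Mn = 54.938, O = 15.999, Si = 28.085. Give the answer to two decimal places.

M((Mn0.33Fe0.67)3Al2Si3O12) = 496.844 g/mol.
Mn contributes 0.99 × 54.938 = 54.389 g per mole.
54.389/496.844 = 0.1095 → 10.95%.

10.95 weight percent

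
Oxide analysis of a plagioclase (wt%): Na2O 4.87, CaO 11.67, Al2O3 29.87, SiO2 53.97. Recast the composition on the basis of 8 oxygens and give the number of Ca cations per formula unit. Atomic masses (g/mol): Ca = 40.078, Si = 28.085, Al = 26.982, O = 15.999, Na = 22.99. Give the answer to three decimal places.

4.87 wt% Na2O ÷ 61.979 g/mol = 0.07858 mol, giving 0.15716 Na and 0.07858 O.
11.67 wt% CaO ÷ 56.077 g/mol = 0.20811 mol, giving 0.20811 Ca and 0.20811 O.
29.87 wt% Al2O3 ÷ 101.961 g/mol = 0.29296 mol, giving 0.58592 Al and 0.87888 O.
53.97 wt% SiO2 ÷ 60.083 g/mol = 0.89826 mol, giving 0.89826 Si and 1.79652 O.
Oxygen sums to 2.96209; scaling by 8/2.96209 = 2.70080 puts the formula on 8 O.
Ca: 0.20811 × 2.70080 = 0.562 atoms per formula unit.

0.562 Ca apfu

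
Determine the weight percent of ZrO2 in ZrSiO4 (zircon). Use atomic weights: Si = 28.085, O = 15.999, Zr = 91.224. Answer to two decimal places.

67.22 wt%

Formula mass = 183.305 g/mol.
1 Zr → 1.0000 mol ZrO2 per formula unit; M(ZrO2) = 123.222, so ZrO2 mass = 123.222 g.
123.222/183.305 × 100 = 67.22 wt%.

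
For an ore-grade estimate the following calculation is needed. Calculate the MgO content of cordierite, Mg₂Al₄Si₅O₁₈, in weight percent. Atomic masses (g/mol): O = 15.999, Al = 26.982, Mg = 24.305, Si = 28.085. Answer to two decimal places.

13.78 wt%

M(Mg₂Al₄Si₅O₁₈) = 584.945 g/mol; M(MgO) = 40.304 g/mol.
Moles MgO per formula unit = 2 Mg ÷ 1 = 2.0000.
MgO fraction = (2.0000 × 40.304) / 584.945 = 80.608/584.945 = 0.1378.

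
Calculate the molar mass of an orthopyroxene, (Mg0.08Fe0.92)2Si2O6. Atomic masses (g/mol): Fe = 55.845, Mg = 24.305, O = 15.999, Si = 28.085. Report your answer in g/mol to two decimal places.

258.81 g/mol

The formula mass is the sum 0.16*24.305 + 1.84*55.845 + 2*28.085 + 6*15.999.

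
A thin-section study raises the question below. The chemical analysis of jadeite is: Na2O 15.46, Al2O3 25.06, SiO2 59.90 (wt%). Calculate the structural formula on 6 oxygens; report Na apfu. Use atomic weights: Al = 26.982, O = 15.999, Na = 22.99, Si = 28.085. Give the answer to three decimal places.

1.004 Na apfu

Na2O (M=61.979): mol = 0.24944; Na = 0.49888, O = 0.24944.
Al2O3 (M=101.961): mol = 0.24578; Al = 0.49156, O = 0.73734.
SiO2 (M=60.083): mol = 0.99695; Si = 0.99695, O = 1.99390.
ΣO = 2.98068; factor = 6/ΣO = 2.01296.
Na apfu = 0.49888 × 2.01296 = 1.004.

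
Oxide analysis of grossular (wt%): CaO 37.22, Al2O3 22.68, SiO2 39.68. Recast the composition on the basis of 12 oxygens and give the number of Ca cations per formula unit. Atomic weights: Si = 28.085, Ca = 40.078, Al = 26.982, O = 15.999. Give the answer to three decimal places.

3.003 Ca apfu

37.22 wt% CaO ÷ 56.077 g/mol = 0.66373 mol, giving 0.66373 Ca and 0.66373 O.
22.68 wt% Al2O3 ÷ 101.961 g/mol = 0.22244 mol, giving 0.44488 Al and 0.66732 O.
39.68 wt% SiO2 ÷ 60.083 g/mol = 0.66042 mol, giving 0.66042 Si and 1.32084 O.
Oxygen sums to 2.65189; scaling by 12/2.65189 = 4.52507 puts the formula on 12 O.
Ca: 0.66373 × 4.52507 = 3.003 atoms per formula unit.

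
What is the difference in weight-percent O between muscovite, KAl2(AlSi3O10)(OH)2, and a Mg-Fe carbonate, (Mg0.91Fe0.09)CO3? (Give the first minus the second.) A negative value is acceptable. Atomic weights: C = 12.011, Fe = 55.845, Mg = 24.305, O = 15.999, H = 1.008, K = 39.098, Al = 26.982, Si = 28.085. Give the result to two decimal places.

-6.87 percentage points

O in KAl2(AlSi3O10)(OH)2: molar mass 398.303 g/mol; 12×15.999 = 191.988 g → 48.20 wt%.
O in (Mg0.91Fe0.09)CO3: molar mass 87.152 g/mol; 3×15.999 = 47.997 g → 55.07 wt%.
Difference = 48.20 − 55.07 = -6.87 percentage points.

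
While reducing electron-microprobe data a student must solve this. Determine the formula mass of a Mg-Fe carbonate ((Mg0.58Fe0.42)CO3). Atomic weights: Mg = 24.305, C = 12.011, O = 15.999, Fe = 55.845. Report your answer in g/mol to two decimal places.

97.56 g/mol

M = 0.58*24.305 + 0.42*55.845 + 1*12.011 + 3*15.999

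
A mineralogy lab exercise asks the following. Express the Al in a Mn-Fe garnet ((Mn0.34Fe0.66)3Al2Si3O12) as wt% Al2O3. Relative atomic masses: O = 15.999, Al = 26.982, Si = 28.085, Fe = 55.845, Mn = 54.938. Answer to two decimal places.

20.52 wt%

M((Mn0.34Fe0.66)3Al2Si3O12) = 496.817 g/mol; M(Al2O3) = 101.961 g/mol.
Moles Al2O3 per formula unit = 2 Al ÷ 2 = 1.0000.
Al2O3 fraction = (1.0000 × 101.961) / 496.817 = 101.961/496.817 = 0.2052.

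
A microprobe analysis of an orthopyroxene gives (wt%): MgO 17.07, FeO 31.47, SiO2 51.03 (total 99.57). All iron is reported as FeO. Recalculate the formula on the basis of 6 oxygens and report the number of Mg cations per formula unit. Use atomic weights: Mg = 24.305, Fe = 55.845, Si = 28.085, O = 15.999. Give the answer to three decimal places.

17.07 wt% MgO ÷ 40.304 g/mol = 0.42353 mol, giving 0.42353 Mg and 0.42353 O.
31.47 wt% FeO ÷ 71.844 g/mol = 0.43803 mol, giving 0.43803 Fe and 0.43803 O.
51.03 wt% SiO2 ÷ 60.083 g/mol = 0.84933 mol, giving 0.84933 Si and 1.69866 O.
Oxygen sums to 2.56022; scaling by 6/2.56022 = 2.34355 puts the formula on 6 O.
Mg: 0.42353 × 2.34355 = 0.993 atoms per formula unit.

0.993 Mg apfu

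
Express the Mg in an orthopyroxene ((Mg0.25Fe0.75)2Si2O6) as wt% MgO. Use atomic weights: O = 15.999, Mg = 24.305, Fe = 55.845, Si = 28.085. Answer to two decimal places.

M((Mg0.25Fe0.75)2Si2O6) = 248.084 g/mol; M(MgO) = 40.304 g/mol.
Moles MgO per formula unit = 0.50 Mg ÷ 1 = 0.5000.
MgO fraction = (0.5000 × 40.304) / 248.084 = 20.152/248.084 = 0.0812.

8.12 wt%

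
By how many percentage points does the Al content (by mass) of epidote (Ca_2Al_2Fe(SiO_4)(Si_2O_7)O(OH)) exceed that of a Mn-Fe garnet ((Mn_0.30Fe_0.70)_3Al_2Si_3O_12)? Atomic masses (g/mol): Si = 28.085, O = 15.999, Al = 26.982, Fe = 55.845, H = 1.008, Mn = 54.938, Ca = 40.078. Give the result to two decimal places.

First mineral: 53.964 g Al in 483.215 g formula = 11.17 wt% Al.
Second mineral: 53.964 g Al in 496.926 g formula = 10.86 wt% Al.
11.17% − 10.86% gives a difference of 0.31 percentage points.

0.31 percentage points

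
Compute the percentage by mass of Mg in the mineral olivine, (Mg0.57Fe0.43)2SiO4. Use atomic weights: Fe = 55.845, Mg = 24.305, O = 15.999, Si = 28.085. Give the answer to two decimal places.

Molar mass of (Mg0.57Fe0.43)2SiO4: 1.14*24.305 + 0.86*55.845 + 1*28.085 + 4*15.999 = 167.815 g/mol.
Mass of Mg per formula unit: 1.14 × 24.305 = 27.708 g.
Weight fraction Mg = 27.708 / 167.815 = 0.1651.

16.51 wt%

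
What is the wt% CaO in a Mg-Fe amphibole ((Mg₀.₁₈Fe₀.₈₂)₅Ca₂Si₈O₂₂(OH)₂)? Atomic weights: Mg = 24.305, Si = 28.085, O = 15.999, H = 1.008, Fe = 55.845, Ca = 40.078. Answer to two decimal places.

11.91 wt%

M((Mg₀.₁₈Fe₀.₈₂)₅Ca₂Si₈O₂₂(OH)₂) = 941.667 g/mol; M(CaO) = 56.077 g/mol.
Moles CaO per formula unit = 2 Ca ÷ 1 = 2.0000.
CaO fraction = (2.0000 × 56.077) / 941.667 = 112.154/941.667 = 0.1191.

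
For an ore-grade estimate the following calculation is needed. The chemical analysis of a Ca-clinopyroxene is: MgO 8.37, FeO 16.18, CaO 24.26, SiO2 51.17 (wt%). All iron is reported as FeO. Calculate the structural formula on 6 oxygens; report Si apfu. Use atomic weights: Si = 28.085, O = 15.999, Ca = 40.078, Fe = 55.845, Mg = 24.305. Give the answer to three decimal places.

1.989 Si apfu

8.37 wt% MgO ÷ 40.304 g/mol = 0.20767 mol, giving 0.20767 Mg and 0.20767 O.
16.18 wt% FeO ÷ 71.844 g/mol = 0.22521 mol, giving 0.22521 Fe and 0.22521 O.
24.26 wt% CaO ÷ 56.077 g/mol = 0.43262 mol, giving 0.43262 Ca and 0.43262 O.
51.17 wt% SiO2 ÷ 60.083 g/mol = 0.85166 mol, giving 0.85166 Si and 1.70332 O.
Oxygen sums to 2.56882; scaling by 6/2.56882 = 2.33570 puts the formula on 6 O.
Si: 0.85166 × 2.33570 = 1.989 atoms per formula unit.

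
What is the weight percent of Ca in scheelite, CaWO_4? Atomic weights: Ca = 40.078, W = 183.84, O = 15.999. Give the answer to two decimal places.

13.92 weight percent

Molar mass of CaWO_4: 1*40.078 + 1*183.84 + 4*15.999 = 287.914 g/mol.
Mass of Ca per formula unit: 1 × 40.078 = 40.078 g.
Weight fraction Ca = 40.078 / 287.914 = 0.1392.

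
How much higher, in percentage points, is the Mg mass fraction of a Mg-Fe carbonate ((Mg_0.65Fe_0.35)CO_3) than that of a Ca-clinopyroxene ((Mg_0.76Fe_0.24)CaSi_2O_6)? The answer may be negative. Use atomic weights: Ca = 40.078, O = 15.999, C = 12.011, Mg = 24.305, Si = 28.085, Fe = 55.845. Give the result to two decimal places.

8.33 percentage points

Mg in (Mg_0.65Fe_0.35)CO_3: molar mass 95.352 g/mol; 0.65×24.305 = 15.798 g → 16.57 wt%.
Mg in (Mg_0.76Fe_0.24)CaSi_2O_6: molar mass 224.117 g/mol; 0.76×24.305 = 18.472 g → 8.24 wt%.
Difference = 16.57 − 8.24 = 8.33 percentage points.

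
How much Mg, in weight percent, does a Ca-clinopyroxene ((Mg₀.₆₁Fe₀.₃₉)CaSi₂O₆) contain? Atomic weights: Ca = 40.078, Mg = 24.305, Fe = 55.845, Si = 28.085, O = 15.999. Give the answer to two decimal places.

6.48 weight percent

Molar mass of (Mg₀.₆₁Fe₀.₃₉)CaSi₂O₆: 0.61*24.305 + 0.39*55.845 + 1*40.078 + 2*28.085 + 6*15.999 = 228.848 g/mol.
Mass of Mg per formula unit: 0.61 × 24.305 = 14.826 g.
Weight fraction Mg = 14.826 / 228.848 = 0.0648.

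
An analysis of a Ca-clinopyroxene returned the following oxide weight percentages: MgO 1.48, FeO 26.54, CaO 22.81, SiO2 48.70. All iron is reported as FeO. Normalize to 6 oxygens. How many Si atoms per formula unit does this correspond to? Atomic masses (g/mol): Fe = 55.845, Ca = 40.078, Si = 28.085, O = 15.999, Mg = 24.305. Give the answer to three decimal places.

1.998 Si apfu

MgO (M=40.304): mol = 0.03672; Mg = 0.03672, O = 0.03672.
FeO (M=71.844): mol = 0.36941; Fe = 0.36941, O = 0.36941.
CaO (M=56.077): mol = 0.40676; Ca = 0.40676, O = 0.40676.
SiO2 (M=60.083): mol = 0.81055; Si = 0.81055, O = 1.62110.
ΣO = 2.43399; factor = 6/ΣO = 2.46509.
Si apfu = 0.81055 × 2.46509 = 1.998.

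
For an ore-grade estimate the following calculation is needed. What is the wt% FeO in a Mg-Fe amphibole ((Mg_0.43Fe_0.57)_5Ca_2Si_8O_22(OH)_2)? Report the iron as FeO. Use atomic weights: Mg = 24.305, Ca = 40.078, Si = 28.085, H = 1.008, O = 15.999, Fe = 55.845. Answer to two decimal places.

22.69 wt%

M((Mg_0.43Fe_0.57)_5Ca_2Si_8O_22(OH)_2) = 902.242 g/mol; M(FeO) = 71.844 g/mol.
Moles FeO per formula unit = 2.85 Fe ÷ 1 = 2.8500.
FeO fraction = (2.8500 × 71.844) / 902.242 = 204.755/902.242 = 0.2269.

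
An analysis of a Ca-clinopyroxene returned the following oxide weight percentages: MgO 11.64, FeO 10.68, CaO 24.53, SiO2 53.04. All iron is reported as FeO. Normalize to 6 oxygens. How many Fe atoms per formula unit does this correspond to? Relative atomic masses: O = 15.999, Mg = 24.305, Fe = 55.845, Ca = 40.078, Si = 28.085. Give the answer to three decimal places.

11.64 wt% MgO ÷ 40.304 g/mol = 0.28881 mol, giving 0.28881 Mg and 0.28881 O.
10.68 wt% FeO ÷ 71.844 g/mol = 0.14866 mol, giving 0.14866 Fe and 0.14866 O.
24.53 wt% CaO ÷ 56.077 g/mol = 0.43743 mol, giving 0.43743 Ca and 0.43743 O.
53.04 wt% SiO2 ÷ 60.083 g/mol = 0.88278 mol, giving 0.88278 Si and 1.76556 O.
Oxygen sums to 2.64046; scaling by 6/2.64046 = 2.27233 puts the formula on 6 O.
Fe: 0.14866 × 2.27233 = 0.338 atoms per formula unit.

0.338 Fe apfu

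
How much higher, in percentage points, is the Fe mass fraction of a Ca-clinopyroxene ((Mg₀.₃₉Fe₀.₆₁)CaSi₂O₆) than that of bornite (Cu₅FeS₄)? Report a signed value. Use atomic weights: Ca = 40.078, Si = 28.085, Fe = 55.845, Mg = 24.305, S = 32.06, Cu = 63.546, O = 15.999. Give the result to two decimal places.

M((Mg₀.₃₉Fe₀.₆₁)CaSi₂O₆) = 235.786 g/mol, so wt% Fe = 34.065/235.786 × 100 = 14.45%.
M(Cu₅FeS₄) = 501.815 g/mol, so wt% Fe = 55.845/501.815 × 100 = 11.13%.
14.45 − 11.13 = 3.32 pp.

3.32 percentage points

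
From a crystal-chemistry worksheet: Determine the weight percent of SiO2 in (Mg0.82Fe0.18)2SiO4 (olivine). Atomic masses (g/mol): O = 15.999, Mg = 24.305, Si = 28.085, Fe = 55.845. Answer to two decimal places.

39.52 wt%

Formula mass = 152.045 g/mol.
1 Si → 1.0000 mol SiO2 per formula unit; M(SiO2) = 60.083, so SiO2 mass = 60.083 g.
60.083/152.045 × 100 = 39.52 wt%.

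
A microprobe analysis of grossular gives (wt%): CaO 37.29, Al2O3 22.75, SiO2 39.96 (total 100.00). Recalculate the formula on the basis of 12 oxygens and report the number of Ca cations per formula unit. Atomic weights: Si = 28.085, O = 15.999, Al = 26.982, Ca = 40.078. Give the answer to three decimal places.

CaO (M=56.077): mol = 0.66498; Ca = 0.66498, O = 0.66498.
Al2O3 (M=101.961): mol = 0.22312; Al = 0.44624, O = 0.66936.
SiO2 (M=60.083): mol = 0.66508; Si = 0.66508, O = 1.33016.
ΣO = 2.66450; factor = 12/ΣO = 4.50366.
Ca apfu = 0.66498 × 4.50366 = 2.995.

2.995 Ca apfu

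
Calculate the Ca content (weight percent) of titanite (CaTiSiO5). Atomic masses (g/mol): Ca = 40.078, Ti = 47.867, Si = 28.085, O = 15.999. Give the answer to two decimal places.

Formula mass = 1·40.078 + 1·47.867 + 1·28.085 + 5·15.999 = 196.025 g/mol, of which 40.078 g is Ca.
So Ca makes up 40.078/196.025 = 0.2045 of the mass, i.e. 20.45%.

20.45 weight percent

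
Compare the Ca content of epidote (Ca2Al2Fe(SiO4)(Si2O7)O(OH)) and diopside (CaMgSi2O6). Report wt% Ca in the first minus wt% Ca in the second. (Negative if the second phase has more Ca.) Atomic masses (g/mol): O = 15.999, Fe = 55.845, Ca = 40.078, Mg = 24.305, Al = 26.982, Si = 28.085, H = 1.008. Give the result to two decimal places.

-1.92 percentage points

First mineral: 80.156 g Ca in 483.215 g formula = 16.59 wt% Ca.
Second mineral: 40.078 g Ca in 216.547 g formula = 18.51 wt% Ca.
16.59% − 18.51% gives a difference of -1.92 percentage points.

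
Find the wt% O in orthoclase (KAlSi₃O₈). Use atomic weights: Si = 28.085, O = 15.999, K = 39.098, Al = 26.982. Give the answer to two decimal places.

45.99 mass %

Formula mass = 1·39.098 + 1·26.982 + 3·28.085 + 8·15.999 = 278.327 g/mol, of which 127.992 g is O.
So O makes up 127.992/278.327 = 0.4599 of the mass, i.e. 45.99%.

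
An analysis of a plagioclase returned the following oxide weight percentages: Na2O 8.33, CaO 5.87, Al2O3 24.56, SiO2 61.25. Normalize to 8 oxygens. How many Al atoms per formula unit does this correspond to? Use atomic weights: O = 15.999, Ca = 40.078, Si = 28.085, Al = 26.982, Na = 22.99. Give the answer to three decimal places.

1.284 Al apfu

Na2O (M=61.979): mol = 0.13440; Na = 0.26880, O = 0.13440.
CaO (M=56.077): mol = 0.10468; Ca = 0.10468, O = 0.10468.
Al2O3 (M=101.961): mol = 0.24088; Al = 0.48176, O = 0.72264.
SiO2 (M=60.083): mol = 1.01942; Si = 1.01942, O = 2.03884.
ΣO = 3.00056; factor = 8/ΣO = 2.66617.
Al apfu = 0.48176 × 2.66617 = 1.284.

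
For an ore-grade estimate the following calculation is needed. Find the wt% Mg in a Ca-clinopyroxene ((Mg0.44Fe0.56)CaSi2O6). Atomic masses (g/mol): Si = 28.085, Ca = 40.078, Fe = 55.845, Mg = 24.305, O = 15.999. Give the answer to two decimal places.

Molar mass of (Mg0.44Fe0.56)CaSi2O6: 0.44*24.305 + 0.56*55.845 + 1*40.078 + 2*28.085 + 6*15.999 = 234.209 g/mol.
Mass of Mg per formula unit: 0.44 × 24.305 = 10.694 g.
Weight fraction Mg = 10.694 / 234.209 = 0.0457.

4.57 wt%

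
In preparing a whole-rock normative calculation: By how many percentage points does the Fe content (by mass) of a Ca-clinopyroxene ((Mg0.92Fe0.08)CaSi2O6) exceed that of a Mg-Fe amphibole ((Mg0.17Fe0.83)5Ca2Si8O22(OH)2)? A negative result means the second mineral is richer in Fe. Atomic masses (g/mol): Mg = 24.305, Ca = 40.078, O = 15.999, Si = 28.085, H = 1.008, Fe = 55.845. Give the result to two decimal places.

-22.53 percentage points

Fe in (Mg0.92Fe0.08)CaSi2O6: molar mass 219.070 g/mol; 0.08×55.845 = 4.468 g → 2.04 wt%.
Fe in (Mg0.17Fe0.83)5Ca2Si8O22(OH)2: molar mass 943.244 g/mol; 4.15×55.845 = 231.757 g → 24.57 wt%.
Difference = 2.04 − 24.57 = -22.53 percentage points.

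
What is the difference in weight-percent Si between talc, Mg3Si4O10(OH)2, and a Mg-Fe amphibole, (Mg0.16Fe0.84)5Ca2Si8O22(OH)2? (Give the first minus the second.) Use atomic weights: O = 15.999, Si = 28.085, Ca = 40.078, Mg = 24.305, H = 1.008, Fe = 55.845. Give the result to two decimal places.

M(Mg3Si4O10(OH)2) = 379.259 g/mol, so wt% Si = 112.340/379.259 × 100 = 29.62%.
M((Mg0.16Fe0.84)5Ca2Si8O22(OH)2) = 944.821 g/mol, so wt% Si = 224.680/944.821 × 100 = 23.78%.
29.62 − 23.78 = 5.84 pp.

5.84 percentage points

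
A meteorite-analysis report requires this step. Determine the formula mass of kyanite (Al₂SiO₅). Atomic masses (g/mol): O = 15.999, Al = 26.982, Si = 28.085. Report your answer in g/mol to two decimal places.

The formula mass is the sum 2·26.982 + 1·28.085 + 5·15.999.

162.04 g/mol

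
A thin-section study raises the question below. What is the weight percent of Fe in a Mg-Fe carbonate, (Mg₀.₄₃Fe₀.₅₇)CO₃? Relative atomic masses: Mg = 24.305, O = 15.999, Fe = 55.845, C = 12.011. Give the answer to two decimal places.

31.12 wt%

Formula mass = 0.43×24.305 + 0.57×55.845 + 1×12.011 + 3×15.999 = 102.291 g/mol, of which 31.832 g is Fe.
So Fe makes up 31.832/102.291 = 0.3112 of the mass, i.e. 31.12%.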